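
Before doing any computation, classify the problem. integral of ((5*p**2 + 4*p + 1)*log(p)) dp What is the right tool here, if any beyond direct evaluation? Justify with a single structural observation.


Technique: integration by parts — with u = log(p) the logarithm disappears after one differentiation, leaving a power-rule integral.


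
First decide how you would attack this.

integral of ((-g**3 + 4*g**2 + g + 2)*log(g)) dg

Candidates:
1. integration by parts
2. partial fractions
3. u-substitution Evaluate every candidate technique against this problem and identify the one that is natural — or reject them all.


Method: integration by parts — take log(g) as the piece to differentiate: what remains is a power-rule integral in disguise.
- integration by parts: yes, a natural case for it.
- partial fractions — the expression is not a ratio of polynomials that decomposes further.
- u-substitution: no subexpression of the integrand pairs with its own derivative as a factor — individual terms may offer their own substitutions, but any change of variable covering the whole integral would have to be constructed from outside the expression.


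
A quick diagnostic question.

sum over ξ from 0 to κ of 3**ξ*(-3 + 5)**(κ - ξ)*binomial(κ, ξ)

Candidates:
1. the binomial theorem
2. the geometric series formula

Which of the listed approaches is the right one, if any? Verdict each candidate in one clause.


Diagnosis: the binomial theorem — the binomial coefficients weight matched powers of 3 and (-3 + 5), which is exactly the expansion of a binomial power.
- the binomial theorem — yes, a natural case for it.
- the geometric series formula: consecutive terms are not related by a fixed multiplier.


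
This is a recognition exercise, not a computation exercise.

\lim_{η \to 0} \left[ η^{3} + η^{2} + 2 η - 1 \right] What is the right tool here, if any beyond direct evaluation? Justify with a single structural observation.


Diagnosis: no special technique — no zero denominators, no indeterminate clash at 0 — substitute and read off the value.


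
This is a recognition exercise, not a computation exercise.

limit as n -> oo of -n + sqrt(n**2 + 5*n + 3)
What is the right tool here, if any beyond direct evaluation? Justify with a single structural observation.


Method: conjugate multiplication — sqrt(n**2 + 5*n + 3) and n both blow up, but their difference is tame once the conjugate rationalizes it.


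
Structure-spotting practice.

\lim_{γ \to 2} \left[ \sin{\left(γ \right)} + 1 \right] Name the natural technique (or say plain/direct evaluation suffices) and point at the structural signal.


Verdict: no special technique — nothing blocks direct substitution at 2: plug in and finish.


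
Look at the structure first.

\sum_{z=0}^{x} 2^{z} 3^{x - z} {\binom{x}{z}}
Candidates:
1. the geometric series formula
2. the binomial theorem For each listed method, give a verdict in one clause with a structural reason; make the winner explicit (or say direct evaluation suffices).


Diagnosis: the binomial theorem — {\binom{x}{z}} weighting matched powers of 2 and 3 is the expanded form of (2 + 3)^x — fold it back up.
- the geometric series formula: the term-to-term ratio drifts with the index — the one thing the geometric formula cannot absorb.
- the binomial theorem: applicable, and directly so.


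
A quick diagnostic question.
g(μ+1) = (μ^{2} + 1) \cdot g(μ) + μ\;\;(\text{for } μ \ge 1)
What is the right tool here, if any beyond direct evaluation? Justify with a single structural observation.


Verdict: a summation factor — rescale the sequence by the product of the weights μ^{2} + 1 so far — the recurrence collapses to a plain running sum.


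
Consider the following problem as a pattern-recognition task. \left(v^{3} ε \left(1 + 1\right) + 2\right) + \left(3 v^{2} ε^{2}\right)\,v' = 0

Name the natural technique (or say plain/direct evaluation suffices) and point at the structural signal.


Method: the exact-equation method — equality of cross partials is the green light — assemble the potential function term by term.


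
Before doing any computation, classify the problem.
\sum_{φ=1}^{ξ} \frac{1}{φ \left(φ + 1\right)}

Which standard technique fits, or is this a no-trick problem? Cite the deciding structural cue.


Method: telescoping — the summand \frac{1}{φ \left(φ + 1\right)} decomposes into fractions whose poles differ by an integer shift — the series collapses.


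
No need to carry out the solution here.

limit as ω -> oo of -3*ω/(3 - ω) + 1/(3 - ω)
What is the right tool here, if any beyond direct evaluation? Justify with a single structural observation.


Diagnosis: dominant-term comparison — divide through by the highest power of ω; every lower-order term dies and the dominant terms decide the limit. l'Hôpital's at-infinity variant applies to the expression viewed as a single quotient; the leading-term comparison is the direct route.


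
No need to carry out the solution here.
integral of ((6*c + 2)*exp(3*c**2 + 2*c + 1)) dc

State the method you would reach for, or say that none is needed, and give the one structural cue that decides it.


Verdict: u-substitution — a chain-rule shadow: 6*c + 2 alongside a function of 3*c**2 + 2*c + 1 means u = 3*c**2 + 2*c + 1 unwinds the composition in one step.


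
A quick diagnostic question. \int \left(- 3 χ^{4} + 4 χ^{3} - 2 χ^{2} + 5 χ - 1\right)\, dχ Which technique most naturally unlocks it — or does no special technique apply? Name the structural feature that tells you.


Best approach: no special technique — scan for structure and find none: constant multiples of powers of χ, integrate directly.


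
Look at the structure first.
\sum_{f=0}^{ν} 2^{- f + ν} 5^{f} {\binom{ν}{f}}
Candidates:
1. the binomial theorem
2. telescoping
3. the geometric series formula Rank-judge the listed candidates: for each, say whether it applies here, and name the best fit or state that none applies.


Method: the binomial theorem — binomial coefficients against complementary powers of 5 and 2: recognize the binomial expansion and resum.
- the binomial theorem: yes, a natural case for it.
- telescoping — computed from the summand as displayed, the partial sums build up without the pairwise collapse telescoping exploits.
- the geometric series formula: no single multiplier carries one term to the next throughout the sum.


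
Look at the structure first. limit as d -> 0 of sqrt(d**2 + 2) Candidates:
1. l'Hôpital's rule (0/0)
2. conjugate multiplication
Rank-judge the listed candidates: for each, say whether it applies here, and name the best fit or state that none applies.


Best approach: no special technique — the expression is continuous at 0 — substitute and evaluate; no indeterminate form appears.
- l'Hôpital's rule (0/0): substituting the point produces a determinate value, not a 0 over 0 clash.
- conjugate multiplication — no divergent radical difference is present for a conjugate pair to cancel.


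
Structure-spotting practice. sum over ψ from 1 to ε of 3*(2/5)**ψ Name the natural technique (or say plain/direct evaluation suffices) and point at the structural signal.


Technique: the geometric series formula — each summand is the previous one scaled by 2/5; that constant multiplier is itself the geometric structure.


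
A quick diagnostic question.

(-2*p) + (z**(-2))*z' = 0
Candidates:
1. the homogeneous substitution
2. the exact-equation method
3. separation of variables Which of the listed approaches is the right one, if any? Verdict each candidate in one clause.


Best approach: separation of variables — solved for the derivative, the right side splits multiplicatively into a function of each variable alone — divide and integrate each side.
- the homogeneous substitution: solved for the derivative, the right side changes under joint scaling of the two variables.
- the exact-equation method — any potential here is of the trivial single-variable kind; the exact method earns its name only with genuine cross terms.
- separation of variables — yes — fits the structure here.


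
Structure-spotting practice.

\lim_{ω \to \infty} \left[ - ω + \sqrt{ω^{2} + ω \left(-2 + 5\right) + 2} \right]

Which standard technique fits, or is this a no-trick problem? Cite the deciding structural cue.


Technique: conjugate multiplication — two divergent pieces with a minus sign between them and a radical in the mix: rationalize \sqrt{ω^{2} + ω \left(-2 + 5\right) + 2} - ω before any limit law applies.


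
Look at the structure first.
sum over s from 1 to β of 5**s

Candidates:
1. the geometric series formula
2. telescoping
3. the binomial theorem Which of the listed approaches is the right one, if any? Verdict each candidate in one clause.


Verdict: the geometric series formula — the ratio of consecutive terms is the constant 5, independent of the index — a geometric sum.
- the geometric series formula: yes — fits the structure here.
- telescoping: in the displayed form, no term reappears at a neighboring index to cancel against.
- the binomial theorem — no binomial coefficients pair up with complementary powers here.


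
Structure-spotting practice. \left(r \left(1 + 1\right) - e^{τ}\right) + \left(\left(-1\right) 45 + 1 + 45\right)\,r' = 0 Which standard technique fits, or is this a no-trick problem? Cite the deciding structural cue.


Technique: a linear integrating factor — the unknown enters only to the first power against a nonzero forcing term — the integrating-factor template applies directly.


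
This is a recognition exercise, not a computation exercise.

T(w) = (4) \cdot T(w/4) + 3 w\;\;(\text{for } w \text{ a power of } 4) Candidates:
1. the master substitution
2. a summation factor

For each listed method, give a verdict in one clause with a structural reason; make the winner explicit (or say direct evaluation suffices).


Diagnosis: the master substitution — the argument shrinks by the factor 4, so measure the index on a logarithmic scale and the recursion becomes a shift.
- the master substitution: applies; the problem has the shape this method handles.
- a summation factor — the recursion divides its index rather than shifting it — there is no previous-term chain for a summation factor to telescope.


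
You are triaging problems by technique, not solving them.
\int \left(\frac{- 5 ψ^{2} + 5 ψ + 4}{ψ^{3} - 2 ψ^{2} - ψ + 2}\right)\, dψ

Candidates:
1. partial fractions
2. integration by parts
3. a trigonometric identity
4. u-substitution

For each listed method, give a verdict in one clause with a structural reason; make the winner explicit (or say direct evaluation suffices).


Best approach: partial fractions — each factor of ψ^{3} - 2 ψ^{2} - ψ + 2 owns one elementary piece of the integrand — separate them and integrate piecewise.
- partial fractions: applies; the problem has the shape this method handles.
- integration by parts — the integrand does not split as a nonconstant polynomial times an exp, sine, cosine of a linear argument, or logarithm — no polynomial-kernel parts product to differentiate one side of.
- a trigonometric identity — there is no trigonometric structure at all — the integrand carries no sine or cosine to rewrite.
- u-substitution: no subexpression of the integrand pairs with its own derivative as a factor — individual terms may offer their own substitutions, but any change of variable covering the whole integral would have to be constructed from outside the expression.


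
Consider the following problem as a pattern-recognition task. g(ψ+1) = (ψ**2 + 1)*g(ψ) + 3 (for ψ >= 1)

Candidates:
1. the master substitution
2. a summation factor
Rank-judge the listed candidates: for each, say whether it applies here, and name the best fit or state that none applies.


Verdict: a summation factor — with the index-dependent coefficient ψ**2 + 1, dividing by the cumulative product turns the left side into a pure difference.
- the master substitution — with no divided-index recursive call, reindexing by powers of a base buys nothing.
- a summation factor — yes, a natural case for it.


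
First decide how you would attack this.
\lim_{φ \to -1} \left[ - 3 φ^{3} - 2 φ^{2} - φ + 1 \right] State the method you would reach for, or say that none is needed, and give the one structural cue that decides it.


Diagnosis: no special technique — the expression is continuous at the evaluation point — substitute directly; no indeterminate form appears.


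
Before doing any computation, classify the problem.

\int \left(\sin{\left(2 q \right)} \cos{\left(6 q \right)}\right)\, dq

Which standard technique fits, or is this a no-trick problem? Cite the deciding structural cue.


Best approach: a trigonometric identity — split \sin{\left(2 q \right)} \cos{\left(6 q \right)} with the angle-addition identities: the resulting sum integrates term by term.


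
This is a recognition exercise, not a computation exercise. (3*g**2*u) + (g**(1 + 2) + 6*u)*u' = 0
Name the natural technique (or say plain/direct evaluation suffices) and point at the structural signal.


Best approach: the exact-equation method — take the mixed partials of 3*g**2*u and (g**(1 + 2) + 6*u): they are equal, which certifies an exact differential.


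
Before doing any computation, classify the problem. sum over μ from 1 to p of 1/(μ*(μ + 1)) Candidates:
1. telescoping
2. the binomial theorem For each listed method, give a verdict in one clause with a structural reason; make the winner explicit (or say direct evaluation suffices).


Best approach: telescoping — 1/(μ*(μ + 1)) is a collapsed telescope: expand it into simple fractions to see the cancellation.
- telescoping — applicable, and directly so.
- the binomial theorem: the terms do not reassemble into a binomial power.


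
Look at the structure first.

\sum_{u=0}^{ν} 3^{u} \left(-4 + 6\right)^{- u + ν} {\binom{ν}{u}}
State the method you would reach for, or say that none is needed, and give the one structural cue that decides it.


Verdict: the binomial theorem — terms weighting {\binom{ν}{u}} against matched powers of 3 and (-4 + 6) reassemble into (3 + (-4 + 6))^ν by the binomial theorem.


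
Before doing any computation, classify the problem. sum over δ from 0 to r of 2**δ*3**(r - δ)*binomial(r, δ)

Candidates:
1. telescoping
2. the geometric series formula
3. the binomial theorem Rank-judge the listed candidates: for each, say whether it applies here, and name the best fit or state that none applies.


Best approach: the binomial theorem — terms weighting binomial(r, δ) against matched powers of 2 and 3 reassemble into (2 + 3)^r by the binomial theorem.
- telescoping: neither a shifted-difference shape nor integer-spaced poles are present.
- the geometric series formula: the term-to-term ratio drifts with the index — the one thing the geometric formula cannot absorb.
- the binomial theorem: yes, a natural case for it.


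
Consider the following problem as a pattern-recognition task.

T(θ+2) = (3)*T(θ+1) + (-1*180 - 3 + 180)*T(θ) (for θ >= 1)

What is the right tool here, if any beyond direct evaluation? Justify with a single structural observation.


Method: the characteristic-root method — because shifting θ leaves the equation's coefficients unchanged, exponential trials reduce it to algebra.


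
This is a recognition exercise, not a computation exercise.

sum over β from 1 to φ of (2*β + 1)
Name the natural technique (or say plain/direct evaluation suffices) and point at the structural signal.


Verdict: no special technique — Faulhaber territory: sum each constant-multiple power of β with its closed-form formula, no trick required.


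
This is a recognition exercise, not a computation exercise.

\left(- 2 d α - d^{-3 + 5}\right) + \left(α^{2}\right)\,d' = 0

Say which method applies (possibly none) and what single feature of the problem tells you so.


Diagnosis: the homogeneous substitution — the slope is degree-zero homogeneous: the ratio substitution v = d/α collapses it. Rearranged, this also fits the Bernoulli template directly; the homogeneous substitution reads the structure without the rearrangement.


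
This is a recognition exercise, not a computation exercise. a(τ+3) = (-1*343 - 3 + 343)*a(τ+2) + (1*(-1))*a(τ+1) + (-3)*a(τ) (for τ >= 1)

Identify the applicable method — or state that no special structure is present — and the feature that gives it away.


Verdict: the characteristic-root method — the recurrence treats every index alike (constant coefficients, no forcing) — precisely the regime where r^τ trials close it.


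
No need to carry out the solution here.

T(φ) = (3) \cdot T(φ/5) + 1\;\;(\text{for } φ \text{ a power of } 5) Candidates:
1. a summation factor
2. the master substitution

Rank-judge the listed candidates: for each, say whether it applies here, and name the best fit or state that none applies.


Diagnosis: the master substitution — treat m = log base 5 of φ as the new clock: one recursion step advances m by one while φ scales by 5.
- a summation factor — the recursion divides its index rather than shifting it — there is no previous-term chain for a summation factor to telescope.
- the master substitution: yes — fits the structure here.


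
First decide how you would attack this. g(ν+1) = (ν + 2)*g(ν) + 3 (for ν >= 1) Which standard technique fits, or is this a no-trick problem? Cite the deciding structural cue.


Technique: a summation factor — one-term recursion with variable weight ν + 2 is solved by product normalization, not by root-finding.


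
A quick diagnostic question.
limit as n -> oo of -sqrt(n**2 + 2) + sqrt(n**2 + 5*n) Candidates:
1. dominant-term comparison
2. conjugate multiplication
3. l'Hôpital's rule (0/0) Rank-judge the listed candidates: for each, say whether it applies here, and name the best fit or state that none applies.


Technique: conjugate multiplication — neither sqrt(n**2 + 5*n) nor sqrt(n**2 + 2) converges alone, so rewrite their difference as a conjugate-rationalized quotient first.
- dominant-term comparison — leading-power comparison does not apply to this form.
- conjugate multiplication — a fit — the right tool for this form.
- l'Hôpital's rule (0/0): substitution produces ∞ − ∞ rather than a vanishing quotient; the rule needs a 0/0 ratio to act on.


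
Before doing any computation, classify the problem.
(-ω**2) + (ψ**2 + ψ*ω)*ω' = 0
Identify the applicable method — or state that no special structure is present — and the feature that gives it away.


Diagnosis: the homogeneous substitution — solved for the derivative, the right side is unchanged under scaling ψ and ω together — it depends only on the ratio ω/ψ, so substitute a single ratio variable. With the right rearrangement (exchanging the roles of the variables where needed), this also fits a Bernoulli template; the homogeneous substitution reads the structure directly.


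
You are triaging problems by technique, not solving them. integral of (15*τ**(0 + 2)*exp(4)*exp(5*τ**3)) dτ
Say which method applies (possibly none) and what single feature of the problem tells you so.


Verdict: u-substitution — collected, the integrand has one factor that is, up to a constant, the derivative of an inner expression the rest depends on — substitute for that inner expression.


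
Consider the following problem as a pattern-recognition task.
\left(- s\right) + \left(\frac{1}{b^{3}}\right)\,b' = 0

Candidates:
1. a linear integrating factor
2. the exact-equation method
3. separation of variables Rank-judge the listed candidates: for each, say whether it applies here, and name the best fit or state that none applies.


Technique: separation of variables — separating collects all b-dependence with the derivative and leaves all s-dependence opposite: variables separate.
- a linear integrating factor: a nonlinear term in the unknown puts this outside the integrating-factor template.
- the exact-equation method — any potential here is of the trivial single-variable kind; the exact method earns its name only with genuine cross terms.
- separation of variables — applicable, and directly so.


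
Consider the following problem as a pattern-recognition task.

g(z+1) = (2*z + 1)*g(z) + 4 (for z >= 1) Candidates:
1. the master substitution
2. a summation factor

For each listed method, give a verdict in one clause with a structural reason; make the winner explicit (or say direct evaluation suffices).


Technique: a summation factor — the coefficient 2*z + 1 drifts with the index, so no fixed root exists; normalizing by the cumulative product telescopes it.
- the master substitution — no fixed divisor shrinks the index between calls.
- a summation factor: applies; the problem has the shape this method handles.


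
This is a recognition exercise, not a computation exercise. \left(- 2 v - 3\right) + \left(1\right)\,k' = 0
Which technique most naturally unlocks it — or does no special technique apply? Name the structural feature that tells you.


Verdict: no special technique — the slope is a function of v alone, so integrate both sides directly.


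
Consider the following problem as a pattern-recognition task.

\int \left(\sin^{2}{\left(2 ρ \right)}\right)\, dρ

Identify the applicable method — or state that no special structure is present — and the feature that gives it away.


Best approach: a trigonometric identity — the even exponent on \sin^{2}{\left(2 ρ \right)} signals one move: rewrite via cos of the doubled angle.


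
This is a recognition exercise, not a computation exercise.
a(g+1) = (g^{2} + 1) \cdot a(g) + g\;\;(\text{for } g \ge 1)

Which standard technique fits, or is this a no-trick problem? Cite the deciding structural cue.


Best approach: a summation factor — normalize by the running product of g^{2} + 1: the left side becomes a difference, and differences sum.


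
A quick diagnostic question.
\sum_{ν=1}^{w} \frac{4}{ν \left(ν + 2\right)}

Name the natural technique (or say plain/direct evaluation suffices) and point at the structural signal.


Technique: telescoping — rewrite \frac{4}{ν \left(ν + 2\right)} as simple fractions and successive terms eat each other — only the edges survive.


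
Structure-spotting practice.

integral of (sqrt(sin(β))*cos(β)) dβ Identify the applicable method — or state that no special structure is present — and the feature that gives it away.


Technique: u-substitution — the only nontrivial dependence routes through sin(β), whose derivative supplies the leftover factor up to a constant multiple — u = sin(β) flattens it.


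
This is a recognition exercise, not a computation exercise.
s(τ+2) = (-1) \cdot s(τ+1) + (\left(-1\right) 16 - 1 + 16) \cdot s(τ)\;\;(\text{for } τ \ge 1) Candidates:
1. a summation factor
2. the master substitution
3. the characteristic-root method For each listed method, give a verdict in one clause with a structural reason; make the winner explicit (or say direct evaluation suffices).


Technique: the characteristic-root method — constant coefficients and linearity mean the ansatz r^τ reduces it to solving the characteristic polynomial.
- a summation factor: the recurrence reaches back more than one step, outside the first-order family a summation factor normalizes.
- the master substitution: the recursion shifts the index rather than dividing it.
- the characteristic-root method — applies; the problem has the shape this method handles.


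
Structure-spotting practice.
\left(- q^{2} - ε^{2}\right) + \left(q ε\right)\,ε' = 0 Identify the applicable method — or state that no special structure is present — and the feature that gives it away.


Method: the homogeneous substitution — the slope's numerator and denominator share total degree; set v = ε/q and the equation drops to separable form. This doubles as a Bernoulli equation in the unknown as written; the homogeneous route needs no setup at all.


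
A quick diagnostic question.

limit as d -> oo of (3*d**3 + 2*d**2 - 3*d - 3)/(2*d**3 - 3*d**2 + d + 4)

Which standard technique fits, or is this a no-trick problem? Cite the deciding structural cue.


Diagnosis: dominant-term comparison — as d grows, only the highest-degree terms matter — compare leading terms and read the limit off. Differentiating the expression as a single quotient would eventually settle it as well; matching dominant growth settles it immediately.


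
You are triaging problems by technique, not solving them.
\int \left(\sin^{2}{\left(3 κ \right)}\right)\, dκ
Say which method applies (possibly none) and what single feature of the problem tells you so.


Diagnosis: a trigonometric identity — an even power like \sin^{2}{\left(3 κ \right)} flattens under the half-angle identity into first-degree cosines you can integrate directly.


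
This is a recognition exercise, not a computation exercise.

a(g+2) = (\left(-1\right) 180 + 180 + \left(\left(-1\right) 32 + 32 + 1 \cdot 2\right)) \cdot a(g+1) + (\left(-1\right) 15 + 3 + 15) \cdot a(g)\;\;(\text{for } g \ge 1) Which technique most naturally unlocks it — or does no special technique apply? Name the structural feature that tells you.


Diagnosis: the characteristic-root method — no index-dependence in the weights and nothing inhomogeneous: classic characteristic-equation setup.


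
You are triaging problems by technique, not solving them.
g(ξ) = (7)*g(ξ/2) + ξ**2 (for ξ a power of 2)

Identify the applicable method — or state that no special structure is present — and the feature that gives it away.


Diagnosis: the master substitution — a divide-and-conquer shape: argument ξ/2, so change variables with ξ = 2^m and solve the linear version.


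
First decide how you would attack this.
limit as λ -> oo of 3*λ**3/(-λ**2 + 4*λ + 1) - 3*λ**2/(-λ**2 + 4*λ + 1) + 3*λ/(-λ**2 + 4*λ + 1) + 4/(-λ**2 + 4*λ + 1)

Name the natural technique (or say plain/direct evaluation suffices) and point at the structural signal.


Diagnosis: dominant-term comparison — as λ grows, only the highest-degree terms matter — compare leading terms and read the limit off. Viewed as a single quotient this is an ∞/∞ form — an at-infinity application of l'Hôpital's rule would also resolve it; comparing leading growth reads the answer without differentiating.


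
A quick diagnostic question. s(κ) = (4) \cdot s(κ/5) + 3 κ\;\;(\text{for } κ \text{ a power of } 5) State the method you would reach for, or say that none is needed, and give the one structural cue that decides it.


Method: the master substitution — the argument shrinks by the factor 5, so measure the index on a logarithmic scale and the recursion becomes a shift.


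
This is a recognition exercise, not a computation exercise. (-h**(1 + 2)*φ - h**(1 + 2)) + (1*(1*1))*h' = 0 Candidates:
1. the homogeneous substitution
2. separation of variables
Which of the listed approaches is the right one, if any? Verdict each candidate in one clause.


Method: separation of variables — solved for the derivative, the right side splits multiplicatively into a function of each variable alone — divide and integrate each side.
- the homogeneous substitution — the slope is not a function of the ratio of the variables alone.
- separation of variables: a fit — the right tool for this form.


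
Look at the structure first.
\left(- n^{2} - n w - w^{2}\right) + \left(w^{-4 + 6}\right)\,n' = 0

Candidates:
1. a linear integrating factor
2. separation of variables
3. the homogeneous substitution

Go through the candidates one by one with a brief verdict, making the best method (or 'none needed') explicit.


Best approach: the homogeneous substitution — the slope is degree-zero homogeneous: the ratio substitution v = n/w collapses it.
- a linear integrating factor: a nonlinear term in the unknown puts this outside the integrating-factor template.
- separation of variables: no division isolates the independent variable from the unknown.
- the homogeneous substitution — yes — fits the structure here.


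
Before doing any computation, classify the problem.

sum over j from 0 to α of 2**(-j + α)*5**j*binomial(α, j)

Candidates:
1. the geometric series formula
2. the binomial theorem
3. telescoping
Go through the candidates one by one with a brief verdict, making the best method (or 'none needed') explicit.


Diagnosis: the binomial theorem — terms weighting binomial(α, j) against matched powers of 5 and 2 reassemble into (5 + 2)^α by the binomial theorem.
- the geometric series formula: the term-to-term ratio changes with the index, so the geometric formula cannot close it.
- the binomial theorem — applies; the problem has the shape this method handles.
- telescoping: the summand is not presented as a shifted difference — a telescoping rewrite may exist, but the displayed structure does not offer one.


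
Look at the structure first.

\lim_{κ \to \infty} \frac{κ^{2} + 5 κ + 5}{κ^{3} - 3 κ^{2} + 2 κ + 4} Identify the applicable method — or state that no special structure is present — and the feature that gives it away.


Diagnosis: dominant-term comparison — growth-rate triage: the leading powers of κ decide the limit, everything else is noise. As a single quotient, the ∞/∞ shape would yield to repeated differentiation as well — the growth comparison gets there in one look.


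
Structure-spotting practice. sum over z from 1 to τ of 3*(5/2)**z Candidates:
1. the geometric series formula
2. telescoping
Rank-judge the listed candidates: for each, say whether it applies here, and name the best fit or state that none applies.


Best approach: the geometric series formula — consecutive terms stand in a fixed index-free ratio — the geometric sum formula closes it.
- the geometric series formula: applicable, and directly so.
- telescoping: computed from the summand as displayed, the partial sums build up without the pairwise collapse telescoping exploits.


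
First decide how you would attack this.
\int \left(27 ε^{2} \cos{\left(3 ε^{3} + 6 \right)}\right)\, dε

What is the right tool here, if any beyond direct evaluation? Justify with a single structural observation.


Verdict: u-substitution — spotting that 27 ε^{2} is a constant multiple of the derivative of 3 ε^{3} + 6 is the key observation — substitute u = 3 ε^{3} + 6 and the integral becomes one-dimensional in u.


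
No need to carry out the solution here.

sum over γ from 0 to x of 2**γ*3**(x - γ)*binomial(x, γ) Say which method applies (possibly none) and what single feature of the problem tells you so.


Technique: the binomial theorem — binomial(x, γ) weighting matched powers of 2 and 3 is the expanded form of (2 + 3)^x — fold it back up.


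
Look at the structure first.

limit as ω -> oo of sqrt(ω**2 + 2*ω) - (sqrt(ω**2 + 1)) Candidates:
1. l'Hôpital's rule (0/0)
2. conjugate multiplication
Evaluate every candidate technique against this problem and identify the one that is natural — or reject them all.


Method: conjugate multiplication — this difference gives up after one conjugate multiplication — the radical structure cancels against its conjugate.
- l'Hôpital's rule (0/0) — no quotient structure at all: the clash is ∞ minus ∞, which rationalizing converts into a tractable ratio.
- conjugate multiplication — applicable, and directly so.


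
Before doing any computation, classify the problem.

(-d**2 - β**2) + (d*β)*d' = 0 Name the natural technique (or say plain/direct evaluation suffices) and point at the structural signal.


Diagnosis: the homogeneous substitution — solved for the derivative, the right side is unchanged under scaling β and d together — it depends only on the ratio d/β, so substitute a single ratio variable. A Bernoulli rewrite works here as the equation stands — the homogeneous substitution is the more immediate reading.


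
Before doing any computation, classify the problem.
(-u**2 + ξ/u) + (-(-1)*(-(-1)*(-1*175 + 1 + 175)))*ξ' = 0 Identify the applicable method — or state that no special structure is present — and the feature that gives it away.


Verdict: a linear integrating factor — the unknown enters only to the first power against a nonzero forcing term — the integrating-factor template applies directly.


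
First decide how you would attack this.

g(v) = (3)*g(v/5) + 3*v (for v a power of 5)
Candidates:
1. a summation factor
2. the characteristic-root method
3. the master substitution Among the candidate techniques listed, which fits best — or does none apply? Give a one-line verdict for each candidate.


Verdict: the master substitution — the argument contracts 5-fold per step: reindex v exponentially and solve the linear recurrence in the new index.
- a summation factor — a divided-index call is outside the fixed-shift first-order family a summation factor normalizes.
- the characteristic-root method — the recursion divides its index rather than shifting it — outside the constant-shift family the root method covers.
- the master substitution — a fit — the right tool for this form.


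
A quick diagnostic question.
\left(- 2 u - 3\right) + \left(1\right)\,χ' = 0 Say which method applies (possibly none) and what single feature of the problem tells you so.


Best approach: no special technique — the slope is a pure function of u; integrate both sides and be done.


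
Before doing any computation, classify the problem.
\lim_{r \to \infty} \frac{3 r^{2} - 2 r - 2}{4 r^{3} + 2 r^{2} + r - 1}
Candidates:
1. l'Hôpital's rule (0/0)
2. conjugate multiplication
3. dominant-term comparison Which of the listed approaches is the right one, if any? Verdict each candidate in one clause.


Technique: dominant-term comparison — as r grows, only the highest-degree terms matter — compare leading terms and read the limit off.
- l'Hôpital's rule (0/0): no 0/0 form appears: written as one quotient, top and bottom both grow without bound, and the ratio is decided by their leading terms.
- conjugate multiplication — there are no radicals in tension whose conjugate would simplify matters.
- dominant-term comparison: applicable, and directly so.


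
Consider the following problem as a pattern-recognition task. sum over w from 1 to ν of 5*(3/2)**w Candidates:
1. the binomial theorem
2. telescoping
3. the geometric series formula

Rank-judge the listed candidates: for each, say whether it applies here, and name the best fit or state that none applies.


Diagnosis: the geometric series formula — term-over-term division gives 3/2 every time — index-free ratio, geometric sum formula applies.
- the binomial theorem: the terms do not reassemble into a binomial power.
- telescoping — neither a shifted-difference shape nor integer-spaced poles are present.
- the geometric series formula — applicable, and directly so.


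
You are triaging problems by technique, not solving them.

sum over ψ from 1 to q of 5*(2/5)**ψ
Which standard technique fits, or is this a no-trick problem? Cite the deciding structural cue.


Best approach: the geometric series formula — check a ratio of consecutive terms: it is 2/5, independent of the index, so the geometric formula closes the sum.


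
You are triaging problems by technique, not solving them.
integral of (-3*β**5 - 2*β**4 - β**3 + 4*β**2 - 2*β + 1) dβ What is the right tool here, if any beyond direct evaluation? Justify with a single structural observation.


Technique: no special technique — every term is a constant multiple of a power of β; term-wise power-rule integration needs no preliminary transformation.


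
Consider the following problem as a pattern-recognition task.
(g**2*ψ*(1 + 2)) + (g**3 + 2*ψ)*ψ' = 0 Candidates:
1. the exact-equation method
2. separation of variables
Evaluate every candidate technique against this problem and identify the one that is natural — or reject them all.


Technique: the exact-equation method — because the two cross partials coincide, the form is conservative as written — recover its potential in (g, ψ).
- the exact-equation method: yes — fits the structure here.
- separation of variables — no division isolates the independent variable from the unknown.


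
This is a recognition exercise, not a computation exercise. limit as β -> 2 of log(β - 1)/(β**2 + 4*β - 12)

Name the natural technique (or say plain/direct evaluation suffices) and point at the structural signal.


Technique: l'Hôpital's rule (0/0) — both numerator and denominator vanish at 2: the genuine 0/0 indeterminate that l'Hôpital exists for. A local series expansion at the point resolves it as well; the rule is the packaged version of that step.


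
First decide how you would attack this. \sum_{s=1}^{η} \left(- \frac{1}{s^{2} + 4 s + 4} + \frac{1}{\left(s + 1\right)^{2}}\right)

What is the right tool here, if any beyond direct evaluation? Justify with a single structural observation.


Best approach: telescoping — the summand is \frac{1}{\left(s + 1\right)^{2}} minus the same expression shifted by one, so consecutive terms cancel in pairs.


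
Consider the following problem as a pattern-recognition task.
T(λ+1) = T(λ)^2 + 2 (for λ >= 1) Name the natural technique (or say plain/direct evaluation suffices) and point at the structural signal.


Verdict: no special technique — the recurrence is nonlinear in the sequence values; study it directly, no linear machinery applies.


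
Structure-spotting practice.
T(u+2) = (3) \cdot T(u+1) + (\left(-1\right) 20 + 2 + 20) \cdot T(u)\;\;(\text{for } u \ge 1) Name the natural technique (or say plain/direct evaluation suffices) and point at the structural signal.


Verdict: the characteristic-root method — this is the constant-coefficient homogeneous case — the whole solution in u reduces to a polynomial's roots.


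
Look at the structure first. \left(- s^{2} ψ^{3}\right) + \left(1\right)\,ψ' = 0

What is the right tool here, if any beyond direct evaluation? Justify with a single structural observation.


Best approach: separation of variables — solved for the derivative, the right side factors as s^{2} times ψ^{3} — all s-dependence separates from all ψ-dependence.


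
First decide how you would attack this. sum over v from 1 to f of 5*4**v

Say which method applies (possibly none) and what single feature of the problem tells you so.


Method: the geometric series formula — check a ratio of consecutive terms: it is 4, independent of the index, so the geometric formula closes the sum.


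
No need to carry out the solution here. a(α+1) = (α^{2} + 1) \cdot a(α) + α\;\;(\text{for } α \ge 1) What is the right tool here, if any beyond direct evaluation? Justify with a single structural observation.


Method: a summation factor — with the index-dependent coefficient α^{2} + 1, dividing by the cumulative product turns the left side into a pure difference.


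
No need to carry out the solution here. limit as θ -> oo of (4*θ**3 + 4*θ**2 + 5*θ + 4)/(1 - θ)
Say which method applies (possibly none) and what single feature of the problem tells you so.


Technique: dominant-term comparison — divide through by the highest power of θ; every lower-order term dies and the dominant terms decide the limit. As a single quotient, the ∞/∞ shape would yield to repeated differentiation as well — the growth comparison gets there in one look.


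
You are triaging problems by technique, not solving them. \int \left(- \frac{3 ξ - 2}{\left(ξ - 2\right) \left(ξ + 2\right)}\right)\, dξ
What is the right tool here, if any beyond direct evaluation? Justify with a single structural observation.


Technique: partial fractions — the bottom factors while the top stays lower-degree — split into simple fractions and integrate piece by piece.
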